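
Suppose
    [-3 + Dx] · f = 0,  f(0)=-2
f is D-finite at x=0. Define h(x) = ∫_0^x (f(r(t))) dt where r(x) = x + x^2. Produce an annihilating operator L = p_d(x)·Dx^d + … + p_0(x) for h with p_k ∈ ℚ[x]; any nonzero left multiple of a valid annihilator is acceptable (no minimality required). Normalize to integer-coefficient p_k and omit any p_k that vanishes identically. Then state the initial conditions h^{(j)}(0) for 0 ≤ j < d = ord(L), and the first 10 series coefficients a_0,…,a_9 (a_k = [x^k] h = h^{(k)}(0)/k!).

f: a_k = -2, -6, -9, -9, -27/4, -81/20, -81/40, -243/280, -729/2240, -243/2240, …
Substitute x→r, Dx→(1/r')Dx; clear ⇒ L₀.
∫: right-multiply L₀ by Dx.
L = (-3 - 6·x)·Dx + Dx^2  (order 2).
h: a_k = 0, -2, -3, -5, -27/4, -171/20, -387/40, -2871/280, -4509/448, -20913/2240, …
ICs: h(0) = 0, h′(0) = -2.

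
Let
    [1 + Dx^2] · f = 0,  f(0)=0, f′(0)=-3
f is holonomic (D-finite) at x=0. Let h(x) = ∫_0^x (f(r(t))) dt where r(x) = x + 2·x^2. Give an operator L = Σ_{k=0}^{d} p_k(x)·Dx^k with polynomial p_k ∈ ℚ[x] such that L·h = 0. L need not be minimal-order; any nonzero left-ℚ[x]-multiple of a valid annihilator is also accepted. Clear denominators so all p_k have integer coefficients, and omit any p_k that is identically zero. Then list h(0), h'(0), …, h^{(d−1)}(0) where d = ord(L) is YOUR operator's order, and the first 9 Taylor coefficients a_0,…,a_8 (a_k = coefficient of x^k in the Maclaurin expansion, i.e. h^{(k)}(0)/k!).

L = (1 + 12·x + 48·x^2 + 64·x^3)·Dx - 4·Dx^2 + (1 + 4·x)·Dx^3  (order 3).
h: a_k = 0, 0, -3/2, -2, 1/8, 3/5, 239/240, 15/28, -1679/13440, …
ICs: h(0) = 0, h′(0) = 0, h′′(0) = -3.

f: a_k = 0, -3, 0, 1/2, 0, -1/40, 0, 1/1680, 0, …
L₀ from L_f via x↦r, Dx↦r'^{-1}Dx.
Integrate: L := L₀·Dx.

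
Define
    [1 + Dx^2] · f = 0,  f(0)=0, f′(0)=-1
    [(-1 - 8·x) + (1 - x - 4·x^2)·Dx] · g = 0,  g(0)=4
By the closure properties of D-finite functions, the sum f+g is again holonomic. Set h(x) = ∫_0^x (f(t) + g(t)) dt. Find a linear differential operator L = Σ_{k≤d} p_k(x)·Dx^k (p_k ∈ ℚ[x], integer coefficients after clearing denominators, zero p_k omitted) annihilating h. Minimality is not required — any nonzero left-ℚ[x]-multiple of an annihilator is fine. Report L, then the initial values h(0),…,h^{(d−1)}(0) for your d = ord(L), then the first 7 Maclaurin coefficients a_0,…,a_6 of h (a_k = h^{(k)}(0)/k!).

f: a_k = 0, -1, 0, 1/6, 0, -1/120, 0, …
g: a_k = 4, 4, 20, 36, 116, 260, 724, …
Weyl lclm of L_f,L_g ⇒ L₀ (ord ≤ 3).
∫: right-multiply L₀ by Dx.
L = (-55 - 486·x - 553·x^2 - 1488·x^3 - 80·x^4 - 128·x^5)·Dx + (11 + 11·x + 23·x^2 - 169·x^3 - 348·x^4 - 48·x^5 - 64·x^6)·Dx^2 + (-55 - 486·x - 553·x^2 - 1488·x^3 - 80·x^4 - 128·x^5)·Dx^3 + (11 + 11·x + 23·x^2 - 169·x^3 - 348·x^4 - 48·x^5 - 64·x^6)·Dx^4  (order 4).
h: a_k = 0, 4, 3/2, 20/3, 217/24, 116/5, 31199/720, …
ICs: h(0) = 0, h′(0) = 4, h′′(0) = 3, h′′′(0) = 40.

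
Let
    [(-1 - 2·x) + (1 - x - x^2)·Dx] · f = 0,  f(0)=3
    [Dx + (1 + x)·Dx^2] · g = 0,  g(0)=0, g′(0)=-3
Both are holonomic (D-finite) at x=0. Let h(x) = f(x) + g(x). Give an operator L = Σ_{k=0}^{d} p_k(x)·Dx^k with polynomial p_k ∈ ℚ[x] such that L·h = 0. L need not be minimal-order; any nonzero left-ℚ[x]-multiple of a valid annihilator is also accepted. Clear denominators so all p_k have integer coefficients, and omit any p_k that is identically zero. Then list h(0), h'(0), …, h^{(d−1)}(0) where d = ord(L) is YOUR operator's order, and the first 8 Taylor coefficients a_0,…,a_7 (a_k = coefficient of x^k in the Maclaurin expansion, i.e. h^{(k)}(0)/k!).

f: a_k = 3, 3, 6, 9, 15, 24, 39, 63, …
g: a_k = 0, -3, 3/2, -1, 3/4, -3/5, 1/2, -3/7, …
Weyl lclm of L_f,L_g ⇒ L₀ (ord ≤ 3).
L = (26 + 70·x + 76·x^2 + 36·x^3 + 12·x^4)·Dx + (16 + 84·x + 160·x^2 + 144·x^3 + 74·x^4 + 20·x^5)·Dx^2 + (-5 - 11·x + x^2 + 23·x^3 + 29·x^4 + 17·x^5 + 4·x^6)·Dx^3  (order 3).
h: a_k = 3, 0, 15/2, 8, 63/4, 117/5, 79/2, 438/7, …
ICs: h(0) = 3, h′(0) = 0, h′′(0) = 15.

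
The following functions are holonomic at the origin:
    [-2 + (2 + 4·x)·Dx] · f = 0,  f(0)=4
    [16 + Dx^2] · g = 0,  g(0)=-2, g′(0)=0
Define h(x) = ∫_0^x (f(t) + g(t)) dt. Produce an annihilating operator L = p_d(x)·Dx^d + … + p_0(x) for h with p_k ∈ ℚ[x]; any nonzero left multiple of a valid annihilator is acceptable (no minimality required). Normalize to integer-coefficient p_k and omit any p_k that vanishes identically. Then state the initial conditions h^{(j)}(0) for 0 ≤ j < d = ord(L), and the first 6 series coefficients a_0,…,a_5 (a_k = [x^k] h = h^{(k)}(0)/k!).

L = (-304 - 1024·x - 1024·x^2)·Dx + (240 + 1504·x + 3072·x^2 + 2048·x^3)·Dx^2 + (-19 - 64·x - 64·x^2)·Dx^3 + (15 + 94·x + 192·x^2 + 128·x^3)·Dx^4  (order 4).
h: a_k = 0, 2, 2, 14/3, 1/2, -143/30, …
ICs: h(0) = 0, h′(0) = 2, h′′(0) = 4, h′′′(0) = 28.

f: a_k = 4, 4, -2, 2, -5/2, 7/2, …
g: a_k = -2, 0, 16, 0, -64/3, 0, …
L₀ := lclm(L_f,L_g); ord L₀ ≤ 1+2.
∫: right-multiply L₀ by Dx.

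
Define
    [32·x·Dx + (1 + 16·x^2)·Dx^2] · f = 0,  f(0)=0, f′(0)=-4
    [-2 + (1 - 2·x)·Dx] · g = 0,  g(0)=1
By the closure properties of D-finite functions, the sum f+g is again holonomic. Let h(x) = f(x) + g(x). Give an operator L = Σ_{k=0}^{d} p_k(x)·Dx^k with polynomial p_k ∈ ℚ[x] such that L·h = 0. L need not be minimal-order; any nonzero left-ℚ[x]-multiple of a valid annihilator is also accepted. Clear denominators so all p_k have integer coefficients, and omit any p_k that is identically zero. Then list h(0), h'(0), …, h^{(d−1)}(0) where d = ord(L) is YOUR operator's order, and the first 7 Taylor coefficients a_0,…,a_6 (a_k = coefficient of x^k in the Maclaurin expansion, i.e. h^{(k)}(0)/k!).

f: a_k = 0, -4, 0, 64/3, 0, -1024/5, 0, …
g: a_k = 1, 2, 4, 8, 16, 32, 64, …
L₀ := lclm(L_f,L_g); ord L₀ ≤ 2+1.
L = (32 - 256·x - 1536·x^2)·Dx + (-14 + 32·x + 160·x^2 - 1536·x^3)·Dx^2 + (1 + 6·x + 96·x^3 - 256·x^4)·Dx^3  (order 3).
h: a_k = 1, -2, 4, 88/3, 16, -864/5, 64, …
ICs: h(0) = 1, h′(0) = -2, h′′(0) = 8.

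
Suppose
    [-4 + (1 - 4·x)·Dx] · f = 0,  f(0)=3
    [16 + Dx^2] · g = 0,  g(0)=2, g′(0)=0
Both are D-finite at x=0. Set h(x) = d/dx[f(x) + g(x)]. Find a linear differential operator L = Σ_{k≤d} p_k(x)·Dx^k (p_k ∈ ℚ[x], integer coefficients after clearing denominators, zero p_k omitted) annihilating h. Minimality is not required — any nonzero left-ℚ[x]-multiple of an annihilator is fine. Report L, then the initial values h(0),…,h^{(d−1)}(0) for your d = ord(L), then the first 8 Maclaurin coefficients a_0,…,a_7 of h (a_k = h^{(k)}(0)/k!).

f: a_k = 3, 12, 48, 192, 768, 3072, 12288, 49152, …
g: a_k = 2, 0, -16, 0, 64/3, 0, -512/45, 0, …
L₀ := lclm(L_f,L_g); ord L₀ ≤ 1+2.
Derive L from L₀ (diff closure).
L = (1664 - 1024·x + 2048·x^2) + (-112 + 576·x - 768·x^2 + 1024·x^3)·Dx + (104 - 64·x + 128·x^2)·Dx^2 + (-7 + 36·x - 48·x^2 + 64·x^3)·Dx^3  (order 3).
h: a_k = 12, 64, 576, 9472/3, 15360, 1104896/15, 344064, 495460352/315, …
ICs: h(0) = 12, h′(0) = 64, h′′(0) = 1152.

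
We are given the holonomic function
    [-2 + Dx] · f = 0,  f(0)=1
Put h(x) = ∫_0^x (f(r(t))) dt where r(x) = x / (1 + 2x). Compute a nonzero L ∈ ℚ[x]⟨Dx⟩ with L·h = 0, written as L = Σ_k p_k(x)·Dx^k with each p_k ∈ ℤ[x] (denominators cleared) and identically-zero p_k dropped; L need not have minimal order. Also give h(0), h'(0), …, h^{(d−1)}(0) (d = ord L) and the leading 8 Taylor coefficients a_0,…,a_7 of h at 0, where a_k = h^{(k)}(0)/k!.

f: a_k = 1, 2, 2, 4/3, 2/3, 4/15, 4/45, 8/315, …
f∘r: x↦r, Dx↦Dx/r' in L_f ⇒ L₀.
h=∫h₀ ⇒ L = L₀·Dx.
L = -2·Dx + (1 + 4·x + 4·x^2)·Dx^2  (order 2).
h: a_k = 0, 1, 1, -2/3, 1/3, 2/15, -38/45, 604/315, …
ICs: h(0) = 0, h′(0) = 1.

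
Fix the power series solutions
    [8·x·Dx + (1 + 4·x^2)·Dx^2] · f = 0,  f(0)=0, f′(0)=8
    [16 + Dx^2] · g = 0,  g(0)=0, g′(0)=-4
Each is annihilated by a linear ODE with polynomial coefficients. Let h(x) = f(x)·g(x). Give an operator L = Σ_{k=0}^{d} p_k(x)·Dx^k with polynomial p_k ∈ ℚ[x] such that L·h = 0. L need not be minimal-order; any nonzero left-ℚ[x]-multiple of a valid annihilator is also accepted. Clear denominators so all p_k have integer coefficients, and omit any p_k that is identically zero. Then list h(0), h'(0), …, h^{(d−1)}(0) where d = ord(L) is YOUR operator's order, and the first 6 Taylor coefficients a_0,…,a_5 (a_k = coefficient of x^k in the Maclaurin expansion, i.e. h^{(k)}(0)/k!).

L = (2560 + 29696·x^2 + 118784·x^4 + 262144·x^6 + 262144·x^8) + (1536·x + 14336·x^3 + 49152·x^5 + 65536·x^7)·Dx + (240 + 3008·x^2 + 13824·x^4 + 32768·x^6 + 32768·x^8)·Dx^2 + (96·x + 896·x^3 + 3072·x^5 + 4096·x^7)·Dx^3 + (5 + 72·x^2 + 400·x^4 + 1024·x^6 + 1024·x^8)·Dx^4  (order 4).
h: a_k = 0, 0, -32, 0, 128, 0, …
ICs: h(0) = 0, h′(0) = 0, h′′(0) = -64, h′′′(0) = 0.

f: a_k = 0, 8, 0, -32/3, 0, 128/5, …
g: a_k = 0, -4, 0, 32/3, 0, -128/15, …
h₀=f·g: eliminate ⇒ L₀, order ≤ 2·2.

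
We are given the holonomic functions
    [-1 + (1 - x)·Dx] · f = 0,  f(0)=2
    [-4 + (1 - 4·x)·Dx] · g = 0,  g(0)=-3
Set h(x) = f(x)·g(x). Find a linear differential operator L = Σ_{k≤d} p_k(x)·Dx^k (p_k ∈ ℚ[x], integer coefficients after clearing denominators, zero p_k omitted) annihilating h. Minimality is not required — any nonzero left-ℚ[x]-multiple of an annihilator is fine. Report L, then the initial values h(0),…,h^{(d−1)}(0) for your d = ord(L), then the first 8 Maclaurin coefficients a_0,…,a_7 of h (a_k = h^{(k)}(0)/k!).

f: a_k = 2, 2, 2, 2, 2, 2, 2, 2, …
g: a_k = -3, -12, -48, -192, -768, -3072, -12288, -49152, …
L₀ := L_f ⊗_s L_g (sym. prod.), ord ≤ 1.
L = (-5 + 8·x) + (1 - 5·x + 4·x^2)·Dx  (order 1).
h: a_k = -6, -30, -126, -510, -2046, -8190, -32766, -131070, …
ICs: h(0) = -6.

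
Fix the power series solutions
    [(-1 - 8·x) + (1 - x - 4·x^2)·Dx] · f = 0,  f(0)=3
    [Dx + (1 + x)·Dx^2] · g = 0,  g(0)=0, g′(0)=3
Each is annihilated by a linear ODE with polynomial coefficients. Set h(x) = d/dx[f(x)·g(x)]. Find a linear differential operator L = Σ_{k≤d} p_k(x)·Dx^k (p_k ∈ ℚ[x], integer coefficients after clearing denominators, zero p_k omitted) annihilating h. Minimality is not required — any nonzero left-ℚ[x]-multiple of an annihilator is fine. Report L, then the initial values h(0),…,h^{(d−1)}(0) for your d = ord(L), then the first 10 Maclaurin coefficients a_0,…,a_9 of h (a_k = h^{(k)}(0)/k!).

f: a_k = 3, 3, 15, 27, 87, 195, 543, 1323, 3495, 8787, …
g: a_k = 0, 3, -3/2, 1, -3/4, 3/5, -1/2, 3/7, -3/8, 1/3, …
L₀ := L_f ⊗_s L_g (sym. prod.), ord ≤ 2.
h₀' ⇒ L via d/dx closure of L₀.
L = (236 + 648·x + 576·x^2) + (25 + 277·x + 672·x^2 + 448·x^3)·Dx + (-9 - 16·x + 45·x^2 + 116·x^3 + 64·x^4)·Dx^2  (order 2).
h: a_k = 9, 9, 261/2, 237, 4701/4, 28233/10, 39537/4, 922071/35, 22534479/280, 6191863/28, …
ICs: h(0) = 9, h′(0) = 9.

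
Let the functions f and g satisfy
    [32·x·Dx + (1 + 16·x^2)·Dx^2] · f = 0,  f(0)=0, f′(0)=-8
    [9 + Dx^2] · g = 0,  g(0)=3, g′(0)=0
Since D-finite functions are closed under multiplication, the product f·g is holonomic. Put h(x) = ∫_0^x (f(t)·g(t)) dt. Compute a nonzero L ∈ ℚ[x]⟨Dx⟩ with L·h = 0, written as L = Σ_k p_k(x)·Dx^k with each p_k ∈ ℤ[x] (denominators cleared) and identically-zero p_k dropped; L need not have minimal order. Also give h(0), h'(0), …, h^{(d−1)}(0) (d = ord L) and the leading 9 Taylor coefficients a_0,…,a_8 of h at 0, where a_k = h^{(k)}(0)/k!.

L = (16425 + 696384·x^2 + 2778624·x^4 + 11943936·x^6 + 47775744·x^8)·Dx + (23616·x + 543744·x^3 + 3981312·x^5 + 21233664·x^7)·Dx^2 + (2050 + 87168·x^2 + 470016·x^4 + 2654208·x^6 + 10616832·x^8)·Dx^3 + (2624·x + 60416·x^3 + 442368·x^5 + 2359296·x^7)·Dx^4 + (25 + 1088·x^2 + 17920·x^4 + 147456·x^6 + 589824·x^8)·Dx^5  (order 5).
h: a_k = 0, 0, -12, 0, 59, 0, -3143/10, 0, 1402053/560, …
ICs: h(0) = 0, h′(0) = 0, h′′(0) = -24, h′′′(0) = 0, h′′′′(0) = 1416.

f: a_k = 0, -8, 0, 128/3, 0, -2048/5, 0, 32768/7, 0, …
g: a_k = 3, 0, -27/2, 0, 81/8, 0, -243/80, 0, 2187/4480, …
Product ⇒ symmetric product L₀, ord ≤ 4.
∫: right-multiply L₀ by Dx.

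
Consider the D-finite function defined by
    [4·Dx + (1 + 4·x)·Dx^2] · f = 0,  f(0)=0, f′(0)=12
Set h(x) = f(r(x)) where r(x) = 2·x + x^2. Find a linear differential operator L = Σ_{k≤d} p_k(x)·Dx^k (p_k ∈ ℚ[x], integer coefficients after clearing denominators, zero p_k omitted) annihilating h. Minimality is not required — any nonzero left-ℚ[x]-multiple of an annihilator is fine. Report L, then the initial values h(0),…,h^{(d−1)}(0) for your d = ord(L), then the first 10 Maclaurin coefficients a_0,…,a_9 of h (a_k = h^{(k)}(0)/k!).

L = (7 + 8·x + 4·x^2)·Dx + (1 + 9·x + 12·x^2 + 4·x^3)·Dx^2  (order 2).
h: a_k = 0, 24, -84, 416, -2328, 69504/5, -86464, 3872256/7, -3612864, 71911424/3, …
ICs: h(0) = 0, h′(0) = 24.

f: a_k = 0, 12, -24, 64, -192, 3072/5, -2048, 49152/7, -24576, 262144/3, …
L₀ from L_f via x↦r, Dx↦r'^{-1}Dx.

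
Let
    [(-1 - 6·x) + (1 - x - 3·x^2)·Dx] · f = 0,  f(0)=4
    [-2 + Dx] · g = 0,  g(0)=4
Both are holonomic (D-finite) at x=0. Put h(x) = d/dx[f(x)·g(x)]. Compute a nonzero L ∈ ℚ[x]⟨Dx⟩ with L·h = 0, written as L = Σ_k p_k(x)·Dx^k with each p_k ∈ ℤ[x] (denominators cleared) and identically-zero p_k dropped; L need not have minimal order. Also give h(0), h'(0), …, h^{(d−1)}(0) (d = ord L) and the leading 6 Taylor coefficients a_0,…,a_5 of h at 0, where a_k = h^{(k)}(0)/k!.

f: a_k = 4, 4, 16, 28, 76, 160, …
g: a_k = 4, 8, 8, 16/3, 8/3, 16/15, …
f·g: L₀ = L_f ⊗_s L_g, ord ≤ 1·1.
Derive L from L₀ (diff closure).
L = (16 + 30·x - 2·x^2 - 48·x^3 + 36·x^4) + (-3 - x + 19·x^2 + 6·x^3 - 18·x^4)·Dx  (order 1).
h: a_k = 48, 256, 880, 2752, 23584/3, 327392/15, …
ICs: h(0) = 48.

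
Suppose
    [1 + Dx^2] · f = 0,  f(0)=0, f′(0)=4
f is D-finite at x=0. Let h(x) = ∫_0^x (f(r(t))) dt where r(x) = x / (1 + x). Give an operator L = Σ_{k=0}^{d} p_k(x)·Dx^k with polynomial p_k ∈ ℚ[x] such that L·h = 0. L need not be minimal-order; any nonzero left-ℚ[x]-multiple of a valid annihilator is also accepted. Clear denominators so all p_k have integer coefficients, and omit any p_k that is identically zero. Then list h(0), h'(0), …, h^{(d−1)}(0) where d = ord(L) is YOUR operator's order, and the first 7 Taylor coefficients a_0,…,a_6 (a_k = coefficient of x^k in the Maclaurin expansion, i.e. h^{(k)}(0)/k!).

L = Dx + (2 + 6·x + 6·x^2 + 2·x^3)·Dx^2 + (1 + 4·x + 6·x^2 + 4·x^3 + x^4)·Dx^3  (order 3).
h: a_k = 0, 0, 2, -4/3, 5/6, -2/5, 1/180, …
ICs: h(0) = 0, h′(0) = 0, h′′(0) = 4.

f: a_k = 0, 4, 0, -2/3, 0, 1/30, 0, …
L₀ from L_f via x↦r, Dx↦r'^{-1}Dx.
h=∫h₀ ⇒ L = L₀·Dx.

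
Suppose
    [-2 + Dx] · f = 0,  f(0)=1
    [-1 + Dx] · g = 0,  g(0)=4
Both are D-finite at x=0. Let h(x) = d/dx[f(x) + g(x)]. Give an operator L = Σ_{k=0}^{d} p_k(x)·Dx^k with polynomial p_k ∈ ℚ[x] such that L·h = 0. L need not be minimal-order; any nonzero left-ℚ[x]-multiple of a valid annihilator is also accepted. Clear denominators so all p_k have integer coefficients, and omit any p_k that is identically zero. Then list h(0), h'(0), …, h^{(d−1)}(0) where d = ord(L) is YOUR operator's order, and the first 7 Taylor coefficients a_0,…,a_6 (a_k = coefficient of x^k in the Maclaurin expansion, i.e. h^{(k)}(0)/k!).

f: a_k = 1, 2, 2, 4/3, 2/3, 4/15, 4/45, …
g: a_k = 4, 4, 2, 2/3, 1/6, 1/30, 1/180, …
Sum ⇒ L₀ = lclm(L_f,L_g) in ℚ(x)⟨Dx⟩.
h₀' ⇒ L via d/dx closure of L₀.
L = 2 - 3·Dx + Dx^2  (order 2).
h: a_k = 6, 8, 6, 10/3, 3/2, 17/30, 11/60, …
ICs: h(0) = 6, h′(0) = 8.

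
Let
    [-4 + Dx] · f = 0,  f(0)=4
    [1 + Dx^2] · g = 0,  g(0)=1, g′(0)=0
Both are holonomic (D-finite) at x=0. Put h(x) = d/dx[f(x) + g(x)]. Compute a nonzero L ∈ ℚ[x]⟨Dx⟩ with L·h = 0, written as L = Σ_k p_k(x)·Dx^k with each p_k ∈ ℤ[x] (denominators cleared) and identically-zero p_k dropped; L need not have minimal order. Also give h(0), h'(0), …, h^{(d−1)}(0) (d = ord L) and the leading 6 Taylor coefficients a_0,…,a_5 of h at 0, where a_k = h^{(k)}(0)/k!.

L = 4 - Dx + 4·Dx^2 - Dx^3  (order 3).
h: a_k = 16, 63, 128, 1025/6, 512/3, 5461/40, …
ICs: h(0) = 16, h′(0) = 63, h′′(0) = 256.

f: a_k = 4, 16, 32, 128/3, 128/3, 512/15, …
g: a_k = 1, 0, -1/2, 0, 1/24, 0, …
f+g: L₀ = lclm(L_f,L_g), ord ≤ 1+2.
h=h₀': d/dx-closure on L₀ ⇒ L.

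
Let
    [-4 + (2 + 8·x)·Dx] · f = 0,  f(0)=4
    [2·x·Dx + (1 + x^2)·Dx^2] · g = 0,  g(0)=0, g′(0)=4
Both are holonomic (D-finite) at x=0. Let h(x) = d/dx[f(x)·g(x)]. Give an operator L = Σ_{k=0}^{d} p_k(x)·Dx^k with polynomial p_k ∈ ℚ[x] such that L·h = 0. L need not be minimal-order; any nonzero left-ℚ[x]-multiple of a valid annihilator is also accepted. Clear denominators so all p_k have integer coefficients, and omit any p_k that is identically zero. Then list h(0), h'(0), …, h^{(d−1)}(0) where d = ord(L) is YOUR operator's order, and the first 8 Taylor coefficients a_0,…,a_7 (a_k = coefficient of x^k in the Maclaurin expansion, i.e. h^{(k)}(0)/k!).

f: a_k = 4, 8, -8, 16, -40, 112, -336, 1056, …
g: a_k = 0, 4, 0, -4/3, 0, 4/5, 0, -4/7, …
Product ⇒ symmetric product L₀, ord ≤ 2.
h₀' ⇒ L via d/dx closure of L₀.
L = (-10 + 40·x + 98·x^2 - 24·x^3 - 12·x^4) + (13 + 66·x + 117·x^2 + 226·x^3 - 84·x^4 - 48·x^5)·Dx + (3 + 23·x + 42·x^2 - x^3 + 23·x^4 - 24·x^5 - 16·x^6)·Dx^2  (order 2).
h: a_k = 16, 64, -112, 640/3, -2192/3, 12992/5, -136432/15, 3429632/105, …
ICs: h(0) = 16, h′(0) = 64.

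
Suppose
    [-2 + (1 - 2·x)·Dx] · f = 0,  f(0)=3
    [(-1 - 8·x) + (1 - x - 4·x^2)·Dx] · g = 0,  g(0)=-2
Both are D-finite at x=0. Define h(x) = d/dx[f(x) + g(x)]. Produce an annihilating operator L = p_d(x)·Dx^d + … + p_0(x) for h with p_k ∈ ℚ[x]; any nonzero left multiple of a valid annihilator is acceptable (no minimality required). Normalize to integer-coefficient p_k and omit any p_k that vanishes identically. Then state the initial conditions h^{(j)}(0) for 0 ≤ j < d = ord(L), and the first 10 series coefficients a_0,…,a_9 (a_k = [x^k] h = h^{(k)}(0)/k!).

L = (12 - 576·x + 1152·x^2 - 3072·x^3 + 1536·x^4) + (15 + 60·x - 288·x^2 + 1152·x^3 - 2880·x^4 + 1536·x^5)·Dx + (-3 + 21·x - 78·x^2 + 128·x^3 + 96·x^4 - 448·x^5 + 256·x^6)·Dx^2  (order 2).
h: a_k = 4, 4, 18, -40, -170, -1020, -3486, -12496, -38898, -121060, …
ICs: h(0) = 4, h′(0) = 4.

f: a_k = 3, 6, 12, 24, 48, 96, 192, 384, 768, 1536, …
g: a_k = -2, -2, -10, -18, -58, -130, -362, -882, -2330, -5858, …
f+g: L₀ = lclm(L_f,L_g), ord ≤ 1+1.
h₀' ⇒ L via d/dx closure of L₀.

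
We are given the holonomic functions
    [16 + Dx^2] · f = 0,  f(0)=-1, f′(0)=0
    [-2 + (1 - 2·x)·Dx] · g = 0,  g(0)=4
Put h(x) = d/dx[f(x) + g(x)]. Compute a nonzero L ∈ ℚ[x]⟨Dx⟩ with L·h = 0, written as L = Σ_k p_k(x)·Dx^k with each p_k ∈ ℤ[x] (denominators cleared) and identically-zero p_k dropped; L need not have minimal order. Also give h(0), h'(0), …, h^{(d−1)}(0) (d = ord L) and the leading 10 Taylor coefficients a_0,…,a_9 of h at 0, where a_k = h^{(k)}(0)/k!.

f: a_k = -1, 0, 8, 0, -32/3, 0, 256/45, 0, -512/315, 0, …
g: a_k = 4, 8, 16, 32, 64, 128, 256, 512, 1024, 2048, …
f+g: L₀ = lclm(L_f,L_g), ord ≤ 2+1.
Derive L from L₀ (diff closure).
L = (512 - 512·x + 512·x^2) + (-80 + 288·x - 384·x^2 + 256·x^3)·Dx + (32 - 32·x + 32·x^2)·Dx^2 + (-5 + 18·x - 24·x^2 + 16·x^3)·Dx^3  (order 3).
h: a_k = 8, 48, 96, 640/3, 640, 23552/15, 3584, 2576384/315, 18432, 116129792/2835, …
ICs: h(0) = 8, h′(0) = 48, h′′(0) = 192.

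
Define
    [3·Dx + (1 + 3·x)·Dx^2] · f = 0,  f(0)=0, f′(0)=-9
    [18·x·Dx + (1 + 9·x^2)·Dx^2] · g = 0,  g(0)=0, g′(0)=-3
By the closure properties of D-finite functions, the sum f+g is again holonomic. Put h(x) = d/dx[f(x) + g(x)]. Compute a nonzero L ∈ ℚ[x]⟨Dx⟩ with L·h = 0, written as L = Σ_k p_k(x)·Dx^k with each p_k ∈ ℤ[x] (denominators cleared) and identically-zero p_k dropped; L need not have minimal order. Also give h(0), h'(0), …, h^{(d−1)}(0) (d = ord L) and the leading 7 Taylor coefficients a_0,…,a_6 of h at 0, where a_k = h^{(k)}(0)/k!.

L = (-18 - 162·x + 486·x^2 + 486·x^3) + (-12 - 36·x + 972·x^3 + 972·x^4)·Dx + (-1 + 3·x + 18·x^2 + 54·x^3 + 243·x^4 + 243·x^5)·Dx^2  (order 2).
h: a_k = -12, 27, -54, 243, -972, 2187, -4374, …
ICs: h(0) = -12, h′(0) = 27.

f: a_k = 0, -9, 27/2, -27, 243/4, -729/5, 729/2, …
g: a_k = 0, -3, 0, 9, 0, -243/5, 0, …
h₀=f+g: left-lcm gives L₀, ord ≤ 4.
h₀' ⇒ L via d/dx closure of L₀.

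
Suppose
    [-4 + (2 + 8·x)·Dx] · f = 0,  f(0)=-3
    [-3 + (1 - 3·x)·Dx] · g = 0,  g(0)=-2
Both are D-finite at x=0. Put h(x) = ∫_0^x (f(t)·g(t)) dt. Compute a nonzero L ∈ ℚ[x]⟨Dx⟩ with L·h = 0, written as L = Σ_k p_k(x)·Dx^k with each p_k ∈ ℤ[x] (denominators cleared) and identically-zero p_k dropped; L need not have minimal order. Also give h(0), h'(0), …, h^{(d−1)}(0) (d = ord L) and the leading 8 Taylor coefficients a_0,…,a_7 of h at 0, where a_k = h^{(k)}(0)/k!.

f: a_k = -3, -6, 6, -12, 30, -84, 252, -792, …
g: a_k = -2, -6, -18, -54, -162, -486, -1458, -4374, …
f·g: L₀ = L_f ⊗_s L_g, ord ≤ 1·1.
h=∫₀ˣh₀: take L = L₀·Dx.
L = (5 + 6·x)·Dx + (-1 - x + 12·x^2)·Dx^2  (order 2).
h: a_k = 0, 6, 15, 26, 129/2, 714/5, 385, 918, …
ICs: h(0) = 0, h′(0) = 6.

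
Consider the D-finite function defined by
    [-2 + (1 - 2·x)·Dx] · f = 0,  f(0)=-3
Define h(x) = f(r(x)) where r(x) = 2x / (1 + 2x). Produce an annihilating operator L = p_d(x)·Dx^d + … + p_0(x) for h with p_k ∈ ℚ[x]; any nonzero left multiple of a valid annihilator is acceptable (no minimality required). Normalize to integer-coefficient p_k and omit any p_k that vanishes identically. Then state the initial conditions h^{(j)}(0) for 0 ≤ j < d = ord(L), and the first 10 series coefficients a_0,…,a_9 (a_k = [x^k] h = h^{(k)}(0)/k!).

f: a_k = -3, -6, -12, -24, -48, -96, -192, -384, -768, -1536, …
f∘r: x↦r, Dx↦Dx/r' in L_f ⇒ L₀.
L = 4 + (-1 + 4·x^2)·Dx  (order 1).
h: a_k = -3, -12, -24, -48, -96, -192, -384, -768, -1536, -3072, …
ICs: h(0) = -3.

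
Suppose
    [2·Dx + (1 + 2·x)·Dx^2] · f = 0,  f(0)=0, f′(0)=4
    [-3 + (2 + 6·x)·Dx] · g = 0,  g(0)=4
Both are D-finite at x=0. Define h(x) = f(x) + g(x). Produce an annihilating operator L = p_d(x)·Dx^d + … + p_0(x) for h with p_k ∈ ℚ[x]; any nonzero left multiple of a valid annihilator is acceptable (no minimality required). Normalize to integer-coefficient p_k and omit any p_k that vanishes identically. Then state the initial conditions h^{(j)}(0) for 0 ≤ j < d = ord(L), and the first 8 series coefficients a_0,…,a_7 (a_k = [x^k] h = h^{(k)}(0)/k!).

L = (-6 + 36·x)·Dx + (5 + 84·x + 180·x^2)·Dx^2 + (2 + 22·x + 72·x^2 + 72·x^3)·Dx^3  (order 3).
h: a_k = 4, 10, -17/2, 145/12, -661/32, 12601/320, -62311/768, 636269/3584, …
ICs: h(0) = 4, h′(0) = 10, h′′(0) = -17.

f: a_k = 0, 4, -4, 16/3, -8, 64/5, -64/3, 256/7, …
g: a_k = 4, 6, -9/2, 27/4, -405/32, 1701/64, -15309/256, 72171/512, …
Weyl lclm of L_f,L_g ⇒ L₀ (ord ≤ 3).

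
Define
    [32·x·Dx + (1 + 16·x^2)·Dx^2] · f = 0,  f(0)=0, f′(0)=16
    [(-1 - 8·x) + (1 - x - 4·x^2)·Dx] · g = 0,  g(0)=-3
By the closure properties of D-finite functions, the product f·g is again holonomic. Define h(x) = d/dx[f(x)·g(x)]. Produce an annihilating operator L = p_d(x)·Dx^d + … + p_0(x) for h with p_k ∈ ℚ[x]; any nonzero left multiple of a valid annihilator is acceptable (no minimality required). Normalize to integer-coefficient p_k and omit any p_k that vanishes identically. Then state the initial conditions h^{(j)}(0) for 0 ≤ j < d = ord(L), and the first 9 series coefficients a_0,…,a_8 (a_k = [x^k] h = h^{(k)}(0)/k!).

L = (-16 + 3072·x^2 + 6144·x^3 + 36864·x^4) + (7 + 64·x + 48·x^2 + 256·x^3 + 6144·x^4 + 24576·x^5)·Dx + (-1 - 3·x - 56·x^2 + 16·x^3 - 448·x^4 + 1024·x^5 + 3072·x^6)·Dx^2  (order 2).
h: a_k = -48, -96, 48, -704, -12848, -98208/5, 101744, 403328/35, -91332816/35, …
ICs: h(0) = -48, h′(0) = -96.

f: a_k = 0, 16, 0, -256/3, 0, 4096/5, 0, -65536/7, 0, …
g: a_k = -3, -3, -15, -27, -87, -195, -543, -1323, -3495, …
Product ⇒ symmetric product L₀, ord ≤ 2.
h₀' ⇒ L via d/dx closure of L₀.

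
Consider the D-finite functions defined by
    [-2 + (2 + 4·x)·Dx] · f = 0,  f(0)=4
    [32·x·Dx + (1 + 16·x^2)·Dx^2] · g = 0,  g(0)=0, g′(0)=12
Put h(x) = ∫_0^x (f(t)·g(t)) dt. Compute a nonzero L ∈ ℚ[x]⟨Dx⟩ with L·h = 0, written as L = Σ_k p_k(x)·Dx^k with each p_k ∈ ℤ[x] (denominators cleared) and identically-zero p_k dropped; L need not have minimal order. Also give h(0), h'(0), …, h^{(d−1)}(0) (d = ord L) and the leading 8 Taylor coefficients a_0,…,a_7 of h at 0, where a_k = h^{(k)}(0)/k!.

L = (3 - 32·x - 16·x^2)·Dx + (-2 + 28·x + 96·x^2 + 64·x^3)·Dx^2 + (1 + 4·x + 20·x^2 + 64·x^3 + 64·x^4)·Dx^3  (order 3).
h: a_k = 0, 0, 24, 16, -70, -232/5, 6389/15, 1694/5, …
ICs: h(0) = 0, h′(0) = 0, h′′(0) = 48.

f: a_k = 4, 4, -2, 2, -5/2, 7/2, -21/4, 33/4, …
g: a_k = 0, 12, 0, -64, 0, 3072/5, 0, -49152/7, …
Sym-product of L_f,L_g gives L₀ (≤ ord 2).
h=∫h₀ ⇒ L = L₀·Dx.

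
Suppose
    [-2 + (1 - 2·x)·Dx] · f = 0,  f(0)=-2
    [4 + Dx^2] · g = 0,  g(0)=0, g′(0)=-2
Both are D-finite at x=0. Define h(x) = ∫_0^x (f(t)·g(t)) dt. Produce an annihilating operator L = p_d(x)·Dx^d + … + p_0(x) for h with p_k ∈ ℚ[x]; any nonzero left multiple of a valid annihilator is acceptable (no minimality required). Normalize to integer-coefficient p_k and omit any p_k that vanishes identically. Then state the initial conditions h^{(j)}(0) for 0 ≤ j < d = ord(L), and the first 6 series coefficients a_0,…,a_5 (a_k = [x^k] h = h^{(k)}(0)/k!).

f: a_k = -2, -4, -8, -16, -32, -64, …
g: a_k = 0, -2, 0, 4/3, 0, -4/15, …
Sym-product of L_f,L_g gives L₀ (≤ ord 2).
Integrate: L := L₀·Dx.
L = (-4 + 8·x)·Dx + 4·Dx^2 + (-1 + 2·x)·Dx^3  (order 3).
h: a_k = 0, 0, 2, 8/3, 10/3, 16/3, …
ICs: h(0) = 0, h′(0) = 0, h′′(0) = 4.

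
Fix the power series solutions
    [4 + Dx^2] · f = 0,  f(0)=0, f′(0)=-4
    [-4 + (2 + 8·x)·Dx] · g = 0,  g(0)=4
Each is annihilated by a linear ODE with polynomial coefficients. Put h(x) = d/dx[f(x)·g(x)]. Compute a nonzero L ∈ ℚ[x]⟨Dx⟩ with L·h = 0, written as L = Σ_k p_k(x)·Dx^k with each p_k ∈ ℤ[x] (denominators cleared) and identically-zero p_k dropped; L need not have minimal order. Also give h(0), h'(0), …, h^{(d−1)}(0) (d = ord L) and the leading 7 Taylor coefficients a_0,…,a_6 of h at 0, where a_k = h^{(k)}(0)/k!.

f: a_k = 0, -4, 0, 8/3, 0, -8/15, 0, …
g: a_k = 4, 8, -8, 16, -40, 112, -336, …
L₀ := L_f ⊗_s L_g (sym. prod.), ord ≤ 2.
Derive L from L₀ (diff closure).
L = (8 + 96·x + 256·x^2 + 256·x^3 + 256·x^4) + (2 - 48·x^2 - 64·x^3)·Dx + (1 + 10·x + 36·x^2 + 64·x^3 + 64·x^4)·Dx^2  (order 2).
h: a_k = -16, -64, 128, -512/3, 2048/3, -12288/5, 391168/45, …
ICs: h(0) = -16, h′(0) = -64.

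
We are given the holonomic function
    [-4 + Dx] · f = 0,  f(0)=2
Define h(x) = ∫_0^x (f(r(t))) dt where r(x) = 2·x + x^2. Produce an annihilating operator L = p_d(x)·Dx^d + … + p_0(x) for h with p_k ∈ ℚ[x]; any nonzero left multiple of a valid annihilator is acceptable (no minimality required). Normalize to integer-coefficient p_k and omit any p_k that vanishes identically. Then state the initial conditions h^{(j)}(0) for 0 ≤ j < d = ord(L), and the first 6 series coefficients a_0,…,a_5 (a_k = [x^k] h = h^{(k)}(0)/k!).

f: a_k = 2, 8, 16, 64/3, 64/3, 256/15, …
Change of var in L_f (x↦r) gives L₀.
Integrate: L := L₀·Dx.
L = (-8 - 8·x)·Dx + Dx^2  (order 2).
h: a_k = 0, 2, 8, 24, 176/3, 368/3, …
ICs: h(0) = 0, h′(0) = 2.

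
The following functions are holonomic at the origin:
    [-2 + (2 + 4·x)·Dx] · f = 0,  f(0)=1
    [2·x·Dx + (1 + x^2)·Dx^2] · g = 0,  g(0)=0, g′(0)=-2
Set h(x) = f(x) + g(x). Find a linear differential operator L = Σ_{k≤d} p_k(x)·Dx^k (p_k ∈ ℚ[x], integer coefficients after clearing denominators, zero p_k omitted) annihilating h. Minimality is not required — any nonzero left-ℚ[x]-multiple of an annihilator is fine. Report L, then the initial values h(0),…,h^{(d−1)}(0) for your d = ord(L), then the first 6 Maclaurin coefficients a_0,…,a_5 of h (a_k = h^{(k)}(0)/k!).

f: a_k = 1, 1, -1/2, 1/2, -5/8, 7/8, …
g: a_k = 0, -2, 0, 2/3, 0, -2/5, …
L₀ := lclm(L_f,L_g); ord L₀ ≤ 1+2.
L = (-2 - 10·x + 6·x^2 + 6·x^3)·Dx + (-5 - 8·x - 8·x^2 + 24·x^3 + 21·x^4)·Dx^2 + (-1 + 6·x^2 + 6·x^3 + 7·x^4 + 6·x^5)·Dx^3  (order 3).
h: a_k = 1, -1, -1/2, 7/6, -5/8, 19/40, …
ICs: h(0) = 1, h′(0) = -1, h′′(0) = -1.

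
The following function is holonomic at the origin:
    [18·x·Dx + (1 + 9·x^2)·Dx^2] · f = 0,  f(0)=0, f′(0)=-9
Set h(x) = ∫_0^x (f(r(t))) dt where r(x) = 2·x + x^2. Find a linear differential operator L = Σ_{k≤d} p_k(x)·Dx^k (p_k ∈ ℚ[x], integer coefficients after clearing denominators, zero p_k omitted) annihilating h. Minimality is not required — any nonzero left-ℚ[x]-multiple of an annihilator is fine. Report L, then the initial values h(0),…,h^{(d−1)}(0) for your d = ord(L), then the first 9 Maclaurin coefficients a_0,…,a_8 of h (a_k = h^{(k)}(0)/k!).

f: a_k = 0, -9, 0, 27, 0, -729/5, 0, 6561/7, 0, …
h₀=f(r): pull back L_f along r ⇒ L₀.
h=∫h₀ ⇒ L = L₀·Dx.
L = (-1 + 72·x + 144·x^2 + 108·x^3 + 27·x^4)·Dx^2 + (1 + x + 36·x^2 + 72·x^3 + 45·x^4 + 9·x^5)·Dx^3  (order 3).
h: a_k = 0, 0, -9, -3, 54, 324/5, -3753/5, -11637/7, 94770/7, …
ICs: h(0) = 0, h′(0) = 0, h′′(0) = -18.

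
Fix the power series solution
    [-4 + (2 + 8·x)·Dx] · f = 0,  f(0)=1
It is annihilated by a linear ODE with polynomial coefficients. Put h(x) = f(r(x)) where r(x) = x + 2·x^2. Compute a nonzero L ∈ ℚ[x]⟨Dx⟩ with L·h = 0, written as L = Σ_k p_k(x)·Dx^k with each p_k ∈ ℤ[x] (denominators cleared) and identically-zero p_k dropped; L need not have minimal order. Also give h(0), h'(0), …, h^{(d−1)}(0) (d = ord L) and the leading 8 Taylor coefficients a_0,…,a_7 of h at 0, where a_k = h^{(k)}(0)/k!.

L = (-2 - 8·x) + (1 + 4·x + 8·x^2)·Dx  (order 1).
h: a_k = 1, 2, 2, -4, 6, -4, -12, 56, …
ICs: h(0) = 1.

f: a_k = 1, 2, -2, 4, -10, 28, -84, 264, …
f∘r: x↦r, Dx↦Dx/r' in L_f ⇒ L₀.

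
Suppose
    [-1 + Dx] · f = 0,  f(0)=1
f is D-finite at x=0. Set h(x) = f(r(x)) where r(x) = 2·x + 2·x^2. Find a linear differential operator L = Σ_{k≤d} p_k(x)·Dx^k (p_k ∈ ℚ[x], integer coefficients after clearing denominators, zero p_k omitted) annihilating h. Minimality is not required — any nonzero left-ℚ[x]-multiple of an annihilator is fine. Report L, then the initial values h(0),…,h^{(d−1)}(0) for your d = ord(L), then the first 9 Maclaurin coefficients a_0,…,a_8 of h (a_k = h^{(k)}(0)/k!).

L = (-2 - 4·x) + Dx  (order 1).
h: a_k = 1, 2, 4, 16/3, 20/3, 104/15, 304/45, 1856/315, 1528/315, …
ICs: h(0) = 1.

f: a_k = 1, 1, 1/2, 1/6, 1/24, 1/120, 1/720, 1/5040, 1/40320, …
L₀ from L_f via x↦r, Dx↦r'^{-1}Dx.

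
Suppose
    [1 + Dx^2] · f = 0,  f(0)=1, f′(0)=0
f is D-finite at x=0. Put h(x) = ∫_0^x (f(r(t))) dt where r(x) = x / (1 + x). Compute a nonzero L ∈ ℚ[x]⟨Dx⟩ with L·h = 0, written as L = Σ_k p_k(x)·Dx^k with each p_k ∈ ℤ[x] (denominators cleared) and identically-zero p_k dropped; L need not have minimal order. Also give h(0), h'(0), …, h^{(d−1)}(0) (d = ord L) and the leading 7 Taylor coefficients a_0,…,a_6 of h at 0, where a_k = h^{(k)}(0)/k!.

f: a_k = 1, 0, -1/2, 0, 1/24, 0, -1/720, …
Substitute x→r, Dx→(1/r')Dx; clear ⇒ L₀.
Integrate: L := L₀·Dx.
L = Dx + (2 + 6·x + 6·x^2 + 2·x^3)·Dx^2 + (1 + 4·x + 6·x^2 + 4·x^3 + x^4)·Dx^3  (order 3).
h: a_k = 0, 1, 0, -1/6, 1/4, -7/24, 11/36, …
ICs: h(0) = 0, h′(0) = 1, h′′(0) = 0.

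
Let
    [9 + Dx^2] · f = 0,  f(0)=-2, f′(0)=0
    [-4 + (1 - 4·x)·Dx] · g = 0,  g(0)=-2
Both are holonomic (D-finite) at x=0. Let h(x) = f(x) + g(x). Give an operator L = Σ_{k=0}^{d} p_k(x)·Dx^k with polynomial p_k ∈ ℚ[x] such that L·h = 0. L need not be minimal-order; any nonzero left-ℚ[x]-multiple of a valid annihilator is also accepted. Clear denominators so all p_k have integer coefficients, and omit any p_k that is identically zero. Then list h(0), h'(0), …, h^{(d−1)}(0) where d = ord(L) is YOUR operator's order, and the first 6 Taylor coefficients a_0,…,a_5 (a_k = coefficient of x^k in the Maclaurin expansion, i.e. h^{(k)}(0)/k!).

L = (-3780 + 2592·x - 5184·x^2) + (369 - 2124·x + 3888·x^2 - 5184·x^3)·Dx + (-420 + 288·x - 576·x^2)·Dx^2 + (41 - 236·x + 432·x^2 - 576·x^3)·Dx^3  (order 3).
h: a_k = -4, -8, -23, -128, -2075/4, -2048, …
ICs: h(0) = -4, h′(0) = -8, h′′(0) = -46.

f: a_k = -2, 0, 9, 0, -27/4, 0, …
g: a_k = -2, -8, -32, -128, -512, -2048, …
f+g: L₀ = lclm(L_f,L_g), ord ≤ 2+1.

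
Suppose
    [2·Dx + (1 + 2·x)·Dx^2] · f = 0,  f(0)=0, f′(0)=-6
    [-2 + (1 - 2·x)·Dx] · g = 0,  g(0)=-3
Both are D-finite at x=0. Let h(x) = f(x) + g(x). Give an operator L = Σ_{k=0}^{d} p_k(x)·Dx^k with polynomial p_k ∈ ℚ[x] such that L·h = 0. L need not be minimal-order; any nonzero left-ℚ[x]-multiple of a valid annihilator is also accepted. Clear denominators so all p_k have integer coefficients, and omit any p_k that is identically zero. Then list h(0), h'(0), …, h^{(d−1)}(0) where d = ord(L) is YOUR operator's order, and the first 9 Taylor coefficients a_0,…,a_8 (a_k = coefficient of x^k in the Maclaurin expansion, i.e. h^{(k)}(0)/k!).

L = (-40 - 16·x)·Dx + (-8 - 64·x - 32·x^2)·Dx^2 + (3 + 2·x - 12·x^2 - 8·x^3)·Dx^3  (order 3).
h: a_k = -3, -12, -6, -32, -36, -576/5, -160, -3072/7, -672, …
ICs: h(0) = -3, h′(0) = -12, h′′(0) = -12.

f: a_k = 0, -6, 6, -8, 12, -96/5, 32, -384/7, 96, …
g: a_k = -3, -6, -12, -24, -48, -96, -192, -384, -768, …
L₀ := lclm(L_f,L_g); ord L₀ ≤ 2+1.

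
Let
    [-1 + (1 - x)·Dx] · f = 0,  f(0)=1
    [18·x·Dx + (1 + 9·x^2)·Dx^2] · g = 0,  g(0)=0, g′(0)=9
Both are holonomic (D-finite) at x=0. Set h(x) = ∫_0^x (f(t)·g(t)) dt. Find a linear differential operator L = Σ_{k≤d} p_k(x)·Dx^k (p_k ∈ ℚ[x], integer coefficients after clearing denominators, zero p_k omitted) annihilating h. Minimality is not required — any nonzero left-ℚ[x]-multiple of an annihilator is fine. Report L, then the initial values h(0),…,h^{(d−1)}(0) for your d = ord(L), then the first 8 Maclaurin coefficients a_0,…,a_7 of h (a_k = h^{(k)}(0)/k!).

L = 18·x·Dx + (2 - 18·x + 36·x^2)·Dx^2 + (-1 + x - 9·x^2 + 9·x^3)·Dx^3  (order 3).
h: a_k = 0, 0, 9/2, 3, -9/2, -18/5, 213/10, 639/35, …
ICs: h(0) = 0, h′(0) = 0, h′′(0) = 9.

f: a_k = 1, 1, 1, 1, 1, 1, 1, 1, …
g: a_k = 0, 9, 0, -27, 0, 729/5, 0, -6561/7, …
h₀=f·g: eliminate ⇒ L₀, order ≤ 1·2.
Integrate: L := L₀·Dx.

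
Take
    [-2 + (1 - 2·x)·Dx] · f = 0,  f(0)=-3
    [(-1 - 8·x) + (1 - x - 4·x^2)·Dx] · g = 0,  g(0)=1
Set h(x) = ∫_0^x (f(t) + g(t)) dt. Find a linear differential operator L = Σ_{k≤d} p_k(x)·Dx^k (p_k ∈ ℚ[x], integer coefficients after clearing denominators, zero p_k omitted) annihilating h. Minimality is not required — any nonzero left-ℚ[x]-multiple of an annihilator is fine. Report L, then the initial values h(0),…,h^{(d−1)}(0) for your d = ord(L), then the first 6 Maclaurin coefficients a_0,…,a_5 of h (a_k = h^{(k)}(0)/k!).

L = (12 - 48·x + 192·x^2 - 128·x^3)·Dx + (-2 - 96·x^2 + 352·x^3 - 256·x^4)·Dx^2 + (-1 + 11·x - 30·x^2 + 80·x^4 - 64·x^5)·Dx^3  (order 3).
h: a_k = 0, -2, -5/2, -7/3, -15/4, -19/5, …
ICs: h(0) = 0, h′(0) = -2, h′′(0) = -5.

f: a_k = -3, -6, -12, -24, -48, -96, …
g: a_k = 1, 1, 5, 9, 29, 65, …
h₀=f+g: left-lcm gives L₀, ord ≤ 2.
Integrate: L := L₀·Dx.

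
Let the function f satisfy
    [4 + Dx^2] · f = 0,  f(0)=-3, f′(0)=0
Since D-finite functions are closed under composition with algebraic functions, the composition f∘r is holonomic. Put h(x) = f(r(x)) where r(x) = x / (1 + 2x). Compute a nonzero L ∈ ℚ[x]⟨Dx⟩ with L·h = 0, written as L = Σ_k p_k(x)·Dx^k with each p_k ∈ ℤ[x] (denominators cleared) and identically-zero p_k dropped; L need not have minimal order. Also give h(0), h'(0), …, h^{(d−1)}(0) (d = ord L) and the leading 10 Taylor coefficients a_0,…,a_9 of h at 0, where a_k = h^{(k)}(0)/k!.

f: a_k = -3, 0, 6, 0, -2, 0, 4/15, 0, -2/105, 0, …
h₀=f(r): pull back L_f along r ⇒ L₀.
L = 4 + (4 + 24·x + 48·x^2 + 32·x^3)·Dx + (1 + 8·x + 24·x^2 + 32·x^3 + 16·x^4)·Dx^2  (order 2).
h: a_k = -3, 0, 6, -24, 70, -176, 6004/15, -4176/5, 33398/21, -281312/105, …
ICs: h(0) = -3, h′(0) = 0.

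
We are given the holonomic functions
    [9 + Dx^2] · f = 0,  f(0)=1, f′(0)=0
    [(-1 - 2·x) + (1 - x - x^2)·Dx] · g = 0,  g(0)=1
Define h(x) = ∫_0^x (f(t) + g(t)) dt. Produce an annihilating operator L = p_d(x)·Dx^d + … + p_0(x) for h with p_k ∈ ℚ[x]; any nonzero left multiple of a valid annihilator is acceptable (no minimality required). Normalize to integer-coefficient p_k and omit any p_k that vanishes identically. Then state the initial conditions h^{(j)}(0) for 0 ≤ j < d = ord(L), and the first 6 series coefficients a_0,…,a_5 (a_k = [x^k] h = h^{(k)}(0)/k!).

f: a_k = 1, 0, -9/2, 0, 27/8, 0, …
g: a_k = 1, 1, 2, 3, 5, 8, …
Weyl lclm of L_f,L_g ⇒ L₀ (ord ≤ 3).
Integrate: L := L₀·Dx.
L = (-243 - 432·x + 81·x^2 - 216·x^3 - 405·x^4 - 162·x^5)·Dx + (117 - 225·x - 36·x^2 + 297·x^3 - 54·x^4 - 243·x^5 - 81·x^6)·Dx^2 + (-27 - 48·x + 9·x^2 - 24·x^3 - 45·x^4 - 18·x^5)·Dx^3 + (13 - 25·x - 4·x^2 + 33·x^3 - 6·x^4 - 27·x^5 - 9·x^6)·Dx^4  (order 4).
h: a_k = 0, 2, 1/2, -5/6, 3/4, 67/40, …
ICs: h(0) = 0, h′(0) = 2, h′′(0) = 1, h′′′(0) = -5.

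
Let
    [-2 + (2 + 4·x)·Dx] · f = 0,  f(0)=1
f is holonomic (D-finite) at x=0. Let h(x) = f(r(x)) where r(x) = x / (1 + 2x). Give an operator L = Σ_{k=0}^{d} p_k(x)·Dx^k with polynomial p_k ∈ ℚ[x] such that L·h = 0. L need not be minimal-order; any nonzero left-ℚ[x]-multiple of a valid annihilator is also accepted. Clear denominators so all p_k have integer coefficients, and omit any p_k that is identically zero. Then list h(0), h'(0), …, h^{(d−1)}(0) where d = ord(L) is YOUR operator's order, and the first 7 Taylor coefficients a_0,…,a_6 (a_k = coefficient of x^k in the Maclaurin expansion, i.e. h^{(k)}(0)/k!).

f: a_k = 1, 1, -1/2, 1/2, -5/8, 7/8, -21/16, …
f∘r: x↦r, Dx↦Dx/r' in L_f ⇒ L₀.
L = -1 + (1 + 6·x + 8·x^2)·Dx  (order 1).
h: a_k = 1, 1, -5/2, 13/2, -141/8, 399/8, -2353/16, …
ICs: h(0) = 1.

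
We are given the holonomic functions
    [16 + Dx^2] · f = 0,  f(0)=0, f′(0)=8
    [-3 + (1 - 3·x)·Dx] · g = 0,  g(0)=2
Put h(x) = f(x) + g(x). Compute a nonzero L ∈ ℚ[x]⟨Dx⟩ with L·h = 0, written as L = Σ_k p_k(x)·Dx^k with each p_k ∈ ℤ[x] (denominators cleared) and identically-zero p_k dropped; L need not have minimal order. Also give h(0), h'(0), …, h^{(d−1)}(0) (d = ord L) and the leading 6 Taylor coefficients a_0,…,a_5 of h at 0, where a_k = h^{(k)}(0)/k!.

f: a_k = 0, 8, 0, -64/3, 0, 256/15, …
g: a_k = 2, 6, 18, 54, 162, 486, …
L₀ := lclm(L_f,L_g); ord L₀ ≤ 2+1.
L = (-1680 + 2304·x - 3456·x^2) + (272 - 1584·x + 3456·x^2 - 3456·x^3)·Dx + (-105 + 144·x - 216·x^2)·Dx^2 + (17 - 99·x + 216·x^2 - 216·x^3)·Dx^3  (order 3).
h: a_k = 2, 14, 18, 98/3, 162, 7546/15, …
ICs: h(0) = 2, h′(0) = 14, h′′(0) = 36.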